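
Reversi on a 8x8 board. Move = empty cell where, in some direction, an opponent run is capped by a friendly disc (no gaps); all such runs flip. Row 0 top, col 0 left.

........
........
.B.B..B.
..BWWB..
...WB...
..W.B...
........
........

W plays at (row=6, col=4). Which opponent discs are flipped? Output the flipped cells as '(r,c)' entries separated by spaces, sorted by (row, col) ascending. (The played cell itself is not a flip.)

Answer: (4,4) (5,4)

Derivation:
Dir NW: first cell '.' (not opp) -> no flip
Dir N: opp run (5,4) (4,4) capped by W -> flip
Dir NE: first cell '.' (not opp) -> no flip
Dir W: first cell '.' (not opp) -> no flip
Dir E: first cell '.' (not opp) -> no flip
Dir SW: first cell '.' (not opp) -> no flip
Dir S: first cell '.' (not opp) -> no flip
Dir SE: first cell '.' (not opp) -> no flip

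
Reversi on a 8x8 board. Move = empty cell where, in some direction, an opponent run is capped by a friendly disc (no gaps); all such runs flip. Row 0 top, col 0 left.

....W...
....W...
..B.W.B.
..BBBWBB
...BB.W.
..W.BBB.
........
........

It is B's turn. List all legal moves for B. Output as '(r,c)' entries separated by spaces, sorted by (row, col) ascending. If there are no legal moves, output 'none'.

Answer: (1,5) (6,1)

Derivation:
(0,3): no bracket -> illegal
(0,5): no bracket -> illegal
(1,3): no bracket -> illegal
(1,5): flips 1 -> legal
(2,3): no bracket -> illegal
(2,5): no bracket -> illegal
(4,1): no bracket -> illegal
(4,2): no bracket -> illegal
(4,5): no bracket -> illegal
(4,7): no bracket -> illegal
(5,1): no bracket -> illegal
(5,3): no bracket -> illegal
(5,7): no bracket -> illegal
(6,1): flips 1 -> legal
(6,2): no bracket -> illegal
(6,3): no bracket -> illegal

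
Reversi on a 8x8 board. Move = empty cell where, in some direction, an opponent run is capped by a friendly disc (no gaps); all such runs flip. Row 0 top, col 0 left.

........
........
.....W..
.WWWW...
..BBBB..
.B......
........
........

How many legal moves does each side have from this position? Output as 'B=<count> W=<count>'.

Answer: B=6 W=6

Derivation:
-- B to move --
(1,4): no bracket -> illegal
(1,5): no bracket -> illegal
(1,6): flips 2 -> legal
(2,0): flips 1 -> legal
(2,1): flips 1 -> legal
(2,2): flips 2 -> legal
(2,3): flips 2 -> legal
(2,4): flips 2 -> legal
(2,6): no bracket -> illegal
(3,0): no bracket -> illegal
(3,5): no bracket -> illegal
(3,6): no bracket -> illegal
(4,0): no bracket -> illegal
(4,1): no bracket -> illegal
B mobility = 6
-- W to move --
(3,5): no bracket -> illegal
(3,6): no bracket -> illegal
(4,0): no bracket -> illegal
(4,1): no bracket -> illegal
(4,6): no bracket -> illegal
(5,0): no bracket -> illegal
(5,2): flips 2 -> legal
(5,3): flips 2 -> legal
(5,4): flips 2 -> legal
(5,5): flips 1 -> legal
(5,6): flips 1 -> legal
(6,0): flips 2 -> legal
(6,1): no bracket -> illegal
(6,2): no bracket -> illegal
W mobility = 6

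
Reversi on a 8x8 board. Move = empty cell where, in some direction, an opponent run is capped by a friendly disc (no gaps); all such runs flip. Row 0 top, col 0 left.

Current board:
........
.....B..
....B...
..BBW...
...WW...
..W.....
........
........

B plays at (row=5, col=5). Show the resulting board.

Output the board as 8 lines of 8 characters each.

Place B at (5,5); scan 8 dirs for brackets.
Dir NW: opp run (4,4) capped by B -> flip
Dir N: first cell '.' (not opp) -> no flip
Dir NE: first cell '.' (not opp) -> no flip
Dir W: first cell '.' (not opp) -> no flip
Dir E: first cell '.' (not opp) -> no flip
Dir SW: first cell '.' (not opp) -> no flip
Dir S: first cell '.' (not opp) -> no flip
Dir SE: first cell '.' (not opp) -> no flip
All flips: (4,4)

Answer: ........
.....B..
....B...
..BBW...
...WB...
..W..B..
........
........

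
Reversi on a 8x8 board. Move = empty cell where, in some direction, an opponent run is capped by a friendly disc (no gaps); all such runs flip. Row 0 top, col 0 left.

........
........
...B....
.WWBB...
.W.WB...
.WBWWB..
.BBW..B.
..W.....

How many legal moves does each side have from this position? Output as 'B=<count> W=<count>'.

-- B to move --
(2,0): no bracket -> illegal
(2,1): flips 3 -> legal
(2,2): no bracket -> illegal
(3,0): flips 3 -> legal
(4,0): flips 1 -> legal
(4,2): flips 1 -> legal
(4,5): no bracket -> illegal
(5,0): flips 3 -> legal
(6,0): no bracket -> illegal
(6,4): flips 2 -> legal
(6,5): no bracket -> illegal
(7,1): no bracket -> illegal
(7,3): flips 3 -> legal
(7,4): flips 1 -> legal
B mobility = 8
-- W to move --
(1,2): no bracket -> illegal
(1,3): flips 2 -> legal
(1,4): flips 1 -> legal
(2,2): no bracket -> illegal
(2,4): flips 2 -> legal
(2,5): flips 1 -> legal
(3,5): flips 3 -> legal
(4,2): flips 2 -> legal
(4,5): flips 1 -> legal
(4,6): no bracket -> illegal
(5,0): flips 1 -> legal
(5,6): flips 1 -> legal
(5,7): no bracket -> illegal
(6,0): flips 2 -> legal
(6,4): no bracket -> illegal
(6,5): no bracket -> illegal
(6,7): no bracket -> illegal
(7,0): flips 2 -> legal
(7,1): flips 2 -> legal
(7,3): flips 1 -> legal
(7,5): no bracket -> illegal
(7,6): no bracket -> illegal
(7,7): no bracket -> illegal
W mobility = 13

Answer: B=8 W=13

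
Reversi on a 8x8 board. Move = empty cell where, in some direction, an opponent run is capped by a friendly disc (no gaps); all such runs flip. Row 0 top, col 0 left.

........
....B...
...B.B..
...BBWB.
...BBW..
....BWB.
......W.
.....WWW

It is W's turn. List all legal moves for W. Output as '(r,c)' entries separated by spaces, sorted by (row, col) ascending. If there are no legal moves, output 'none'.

(0,3): no bracket -> illegal
(0,4): no bracket -> illegal
(0,5): no bracket -> illegal
(1,2): flips 2 -> legal
(1,3): no bracket -> illegal
(1,5): flips 1 -> legal
(1,6): no bracket -> illegal
(2,2): flips 2 -> legal
(2,4): no bracket -> illegal
(2,6): no bracket -> illegal
(2,7): flips 1 -> legal
(3,2): flips 2 -> legal
(3,7): flips 1 -> legal
(4,2): flips 2 -> legal
(4,6): flips 1 -> legal
(4,7): no bracket -> illegal
(5,2): no bracket -> illegal
(5,3): flips 2 -> legal
(5,7): flips 1 -> legal
(6,3): flips 1 -> legal
(6,4): no bracket -> illegal
(6,5): no bracket -> illegal
(6,7): flips 1 -> legal

Answer: (1,2) (1,5) (2,2) (2,7) (3,2) (3,7) (4,2) (4,6) (5,3) (5,7) (6,3) (6,7)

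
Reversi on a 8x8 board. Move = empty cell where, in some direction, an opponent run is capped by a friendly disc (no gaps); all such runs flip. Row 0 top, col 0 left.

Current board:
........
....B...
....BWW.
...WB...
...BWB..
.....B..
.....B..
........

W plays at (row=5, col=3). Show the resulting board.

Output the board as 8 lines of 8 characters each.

Place W at (5,3); scan 8 dirs for brackets.
Dir NW: first cell '.' (not opp) -> no flip
Dir N: opp run (4,3) capped by W -> flip
Dir NE: first cell 'W' (not opp) -> no flip
Dir W: first cell '.' (not opp) -> no flip
Dir E: first cell '.' (not opp) -> no flip
Dir SW: first cell '.' (not opp) -> no flip
Dir S: first cell '.' (not opp) -> no flip
Dir SE: first cell '.' (not opp) -> no flip
All flips: (4,3)

Answer: ........
....B...
....BWW.
...WB...
...WWB..
...W.B..
.....B..
........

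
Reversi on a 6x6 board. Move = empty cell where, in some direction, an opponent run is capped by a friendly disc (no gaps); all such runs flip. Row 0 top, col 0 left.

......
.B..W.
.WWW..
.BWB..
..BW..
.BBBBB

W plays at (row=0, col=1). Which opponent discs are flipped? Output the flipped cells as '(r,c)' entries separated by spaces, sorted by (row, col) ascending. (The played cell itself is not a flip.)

Dir NW: edge -> no flip
Dir N: edge -> no flip
Dir NE: edge -> no flip
Dir W: first cell '.' (not opp) -> no flip
Dir E: first cell '.' (not opp) -> no flip
Dir SW: first cell '.' (not opp) -> no flip
Dir S: opp run (1,1) capped by W -> flip
Dir SE: first cell '.' (not opp) -> no flip

Answer: (1,1)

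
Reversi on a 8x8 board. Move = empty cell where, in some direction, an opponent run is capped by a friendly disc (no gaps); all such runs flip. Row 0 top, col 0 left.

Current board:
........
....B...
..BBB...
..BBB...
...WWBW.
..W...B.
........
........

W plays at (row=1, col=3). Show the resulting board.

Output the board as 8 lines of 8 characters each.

Place W at (1,3); scan 8 dirs for brackets.
Dir NW: first cell '.' (not opp) -> no flip
Dir N: first cell '.' (not opp) -> no flip
Dir NE: first cell '.' (not opp) -> no flip
Dir W: first cell '.' (not opp) -> no flip
Dir E: opp run (1,4), next='.' -> no flip
Dir SW: opp run (2,2), next='.' -> no flip
Dir S: opp run (2,3) (3,3) capped by W -> flip
Dir SE: opp run (2,4), next='.' -> no flip
All flips: (2,3) (3,3)

Answer: ........
...WB...
..BWB...
..BWB...
...WWBW.
..W...B.
........
........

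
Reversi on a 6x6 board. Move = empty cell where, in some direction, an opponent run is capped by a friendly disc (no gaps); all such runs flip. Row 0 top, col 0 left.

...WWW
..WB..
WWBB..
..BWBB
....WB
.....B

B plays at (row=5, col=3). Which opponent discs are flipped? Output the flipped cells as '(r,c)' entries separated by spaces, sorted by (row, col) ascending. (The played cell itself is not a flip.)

Answer: (4,4)

Derivation:
Dir NW: first cell '.' (not opp) -> no flip
Dir N: first cell '.' (not opp) -> no flip
Dir NE: opp run (4,4) capped by B -> flip
Dir W: first cell '.' (not opp) -> no flip
Dir E: first cell '.' (not opp) -> no flip
Dir SW: edge -> no flip
Dir S: edge -> no flip
Dir SE: edge -> no flip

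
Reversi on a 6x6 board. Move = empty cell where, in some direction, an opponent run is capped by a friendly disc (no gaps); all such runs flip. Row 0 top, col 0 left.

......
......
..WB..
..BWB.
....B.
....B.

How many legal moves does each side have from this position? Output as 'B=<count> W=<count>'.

Answer: B=4 W=6

Derivation:
-- B to move --
(1,1): flips 2 -> legal
(1,2): flips 1 -> legal
(1,3): no bracket -> illegal
(2,1): flips 1 -> legal
(2,4): no bracket -> illegal
(3,1): no bracket -> illegal
(4,2): no bracket -> illegal
(4,3): flips 1 -> legal
B mobility = 4
-- W to move --
(1,2): no bracket -> illegal
(1,3): flips 1 -> legal
(1,4): no bracket -> illegal
(2,1): no bracket -> illegal
(2,4): flips 1 -> legal
(2,5): no bracket -> illegal
(3,1): flips 1 -> legal
(3,5): flips 1 -> legal
(4,1): no bracket -> illegal
(4,2): flips 1 -> legal
(4,3): no bracket -> illegal
(4,5): no bracket -> illegal
(5,3): no bracket -> illegal
(5,5): flips 1 -> legal
W mobility = 6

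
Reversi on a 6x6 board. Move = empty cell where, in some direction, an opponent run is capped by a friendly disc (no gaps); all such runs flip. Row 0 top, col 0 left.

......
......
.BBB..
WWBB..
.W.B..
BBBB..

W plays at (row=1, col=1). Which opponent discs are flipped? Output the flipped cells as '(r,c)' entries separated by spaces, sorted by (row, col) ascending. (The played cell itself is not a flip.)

Dir NW: first cell '.' (not opp) -> no flip
Dir N: first cell '.' (not opp) -> no flip
Dir NE: first cell '.' (not opp) -> no flip
Dir W: first cell '.' (not opp) -> no flip
Dir E: first cell '.' (not opp) -> no flip
Dir SW: first cell '.' (not opp) -> no flip
Dir S: opp run (2,1) capped by W -> flip
Dir SE: opp run (2,2) (3,3), next='.' -> no flip

Answer: (2,1)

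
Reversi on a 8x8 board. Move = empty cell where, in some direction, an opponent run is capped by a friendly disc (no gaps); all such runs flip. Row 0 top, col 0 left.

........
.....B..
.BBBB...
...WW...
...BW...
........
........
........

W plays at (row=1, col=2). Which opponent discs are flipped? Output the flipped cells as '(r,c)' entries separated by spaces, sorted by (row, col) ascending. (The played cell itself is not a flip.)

Dir NW: first cell '.' (not opp) -> no flip
Dir N: first cell '.' (not opp) -> no flip
Dir NE: first cell '.' (not opp) -> no flip
Dir W: first cell '.' (not opp) -> no flip
Dir E: first cell '.' (not opp) -> no flip
Dir SW: opp run (2,1), next='.' -> no flip
Dir S: opp run (2,2), next='.' -> no flip
Dir SE: opp run (2,3) capped by W -> flip

Answer: (2,3)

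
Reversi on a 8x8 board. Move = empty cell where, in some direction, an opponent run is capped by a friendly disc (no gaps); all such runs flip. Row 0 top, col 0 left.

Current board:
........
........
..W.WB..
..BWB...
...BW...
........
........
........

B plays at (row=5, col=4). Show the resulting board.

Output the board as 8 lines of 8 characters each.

Answer: ........
........
..W.WB..
..BWB...
...BB...
....B...
........
........

Derivation:
Place B at (5,4); scan 8 dirs for brackets.
Dir NW: first cell 'B' (not opp) -> no flip
Dir N: opp run (4,4) capped by B -> flip
Dir NE: first cell '.' (not opp) -> no flip
Dir W: first cell '.' (not opp) -> no flip
Dir E: first cell '.' (not opp) -> no flip
Dir SW: first cell '.' (not opp) -> no flip
Dir S: first cell '.' (not opp) -> no flip
Dir SE: first cell '.' (not opp) -> no flip
All flips: (4,4)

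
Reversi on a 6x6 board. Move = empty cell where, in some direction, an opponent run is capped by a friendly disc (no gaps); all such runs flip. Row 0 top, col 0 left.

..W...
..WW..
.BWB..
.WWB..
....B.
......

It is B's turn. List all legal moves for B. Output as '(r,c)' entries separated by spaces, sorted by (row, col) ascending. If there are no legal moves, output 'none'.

(0,1): flips 1 -> legal
(0,3): flips 2 -> legal
(0,4): no bracket -> illegal
(1,1): flips 1 -> legal
(1,4): no bracket -> illegal
(2,0): no bracket -> illegal
(2,4): no bracket -> illegal
(3,0): flips 2 -> legal
(4,0): no bracket -> illegal
(4,1): flips 2 -> legal
(4,2): no bracket -> illegal
(4,3): flips 1 -> legal

Answer: (0,1) (0,3) (1,1) (3,0) (4,1) (4,3)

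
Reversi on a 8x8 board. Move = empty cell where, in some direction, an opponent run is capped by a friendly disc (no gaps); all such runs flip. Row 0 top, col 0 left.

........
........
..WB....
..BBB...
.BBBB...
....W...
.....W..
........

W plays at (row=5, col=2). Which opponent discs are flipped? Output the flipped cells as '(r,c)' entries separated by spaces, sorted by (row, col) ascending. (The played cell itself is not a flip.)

Dir NW: opp run (4,1), next='.' -> no flip
Dir N: opp run (4,2) (3,2) capped by W -> flip
Dir NE: opp run (4,3) (3,4), next='.' -> no flip
Dir W: first cell '.' (not opp) -> no flip
Dir E: first cell '.' (not opp) -> no flip
Dir SW: first cell '.' (not opp) -> no flip
Dir S: first cell '.' (not opp) -> no flip
Dir SE: first cell '.' (not opp) -> no flip

Answer: (3,2) (4,2)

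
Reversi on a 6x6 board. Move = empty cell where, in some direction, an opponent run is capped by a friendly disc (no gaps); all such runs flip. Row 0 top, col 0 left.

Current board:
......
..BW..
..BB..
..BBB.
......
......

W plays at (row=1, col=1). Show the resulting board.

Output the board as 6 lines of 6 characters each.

Answer: ......
.WWW..
..BB..
..BBB.
......
......

Derivation:
Place W at (1,1); scan 8 dirs for brackets.
Dir NW: first cell '.' (not opp) -> no flip
Dir N: first cell '.' (not opp) -> no flip
Dir NE: first cell '.' (not opp) -> no flip
Dir W: first cell '.' (not opp) -> no flip
Dir E: opp run (1,2) capped by W -> flip
Dir SW: first cell '.' (not opp) -> no flip
Dir S: first cell '.' (not opp) -> no flip
Dir SE: opp run (2,2) (3,3), next='.' -> no flip
All flips: (1,2)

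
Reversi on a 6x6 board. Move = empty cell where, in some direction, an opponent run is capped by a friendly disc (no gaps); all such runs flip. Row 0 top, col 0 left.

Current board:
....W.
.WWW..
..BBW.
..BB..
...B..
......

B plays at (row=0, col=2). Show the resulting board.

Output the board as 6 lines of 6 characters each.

Answer: ..B.W.
.WBW..
..BBW.
..BB..
...B..
......

Derivation:
Place B at (0,2); scan 8 dirs for brackets.
Dir NW: edge -> no flip
Dir N: edge -> no flip
Dir NE: edge -> no flip
Dir W: first cell '.' (not opp) -> no flip
Dir E: first cell '.' (not opp) -> no flip
Dir SW: opp run (1,1), next='.' -> no flip
Dir S: opp run (1,2) capped by B -> flip
Dir SE: opp run (1,3) (2,4), next='.' -> no flip
All flips: (1,2)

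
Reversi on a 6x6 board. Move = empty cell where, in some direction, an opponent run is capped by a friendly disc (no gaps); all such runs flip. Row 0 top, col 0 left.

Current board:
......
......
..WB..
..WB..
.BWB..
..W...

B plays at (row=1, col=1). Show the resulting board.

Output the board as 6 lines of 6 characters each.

Place B at (1,1); scan 8 dirs for brackets.
Dir NW: first cell '.' (not opp) -> no flip
Dir N: first cell '.' (not opp) -> no flip
Dir NE: first cell '.' (not opp) -> no flip
Dir W: first cell '.' (not opp) -> no flip
Dir E: first cell '.' (not opp) -> no flip
Dir SW: first cell '.' (not opp) -> no flip
Dir S: first cell '.' (not opp) -> no flip
Dir SE: opp run (2,2) capped by B -> flip
All flips: (2,2)

Answer: ......
.B....
..BB..
..WB..
.BWB..
..W...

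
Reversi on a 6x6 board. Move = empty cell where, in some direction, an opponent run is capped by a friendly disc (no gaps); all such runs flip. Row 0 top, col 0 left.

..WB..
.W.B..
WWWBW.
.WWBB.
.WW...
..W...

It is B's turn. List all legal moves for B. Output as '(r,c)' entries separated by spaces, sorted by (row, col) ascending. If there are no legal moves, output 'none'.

Answer: (0,0) (0,1) (1,4) (1,5) (2,5) (3,0) (3,5) (4,0) (5,0) (5,1)

Derivation:
(0,0): flips 2 -> legal
(0,1): flips 1 -> legal
(1,0): no bracket -> illegal
(1,2): no bracket -> illegal
(1,4): flips 1 -> legal
(1,5): flips 1 -> legal
(2,5): flips 1 -> legal
(3,0): flips 2 -> legal
(3,5): flips 1 -> legal
(4,0): flips 2 -> legal
(4,3): no bracket -> illegal
(5,0): flips 2 -> legal
(5,1): flips 1 -> legal
(5,3): no bracket -> illegal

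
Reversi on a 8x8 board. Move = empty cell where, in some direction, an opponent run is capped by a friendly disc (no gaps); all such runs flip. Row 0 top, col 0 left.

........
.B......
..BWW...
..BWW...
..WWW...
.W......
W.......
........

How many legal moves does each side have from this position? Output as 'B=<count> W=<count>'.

Answer: B=6 W=5

Derivation:
-- B to move --
(1,2): no bracket -> illegal
(1,3): no bracket -> illegal
(1,4): flips 1 -> legal
(1,5): no bracket -> illegal
(2,5): flips 2 -> legal
(3,1): no bracket -> illegal
(3,5): flips 2 -> legal
(4,0): no bracket -> illegal
(4,1): no bracket -> illegal
(4,5): no bracket -> illegal
(5,0): no bracket -> illegal
(5,2): flips 1 -> legal
(5,3): no bracket -> illegal
(5,4): flips 1 -> legal
(5,5): flips 2 -> legal
(6,1): no bracket -> illegal
(6,2): no bracket -> illegal
(7,0): no bracket -> illegal
(7,1): no bracket -> illegal
B mobility = 6
-- W to move --
(0,0): flips 2 -> legal
(0,1): no bracket -> illegal
(0,2): no bracket -> illegal
(1,0): no bracket -> illegal
(1,2): flips 2 -> legal
(1,3): no bracket -> illegal
(2,0): no bracket -> illegal
(2,1): flips 2 -> legal
(3,1): flips 1 -> legal
(4,1): flips 1 -> legal
W mobility = 5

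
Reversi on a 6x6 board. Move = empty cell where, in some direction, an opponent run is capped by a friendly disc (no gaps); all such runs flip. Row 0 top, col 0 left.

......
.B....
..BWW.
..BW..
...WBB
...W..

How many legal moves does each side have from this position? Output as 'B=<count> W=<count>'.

-- B to move --
(1,2): no bracket -> illegal
(1,3): no bracket -> illegal
(1,4): flips 1 -> legal
(1,5): no bracket -> illegal
(2,5): flips 2 -> legal
(3,4): flips 1 -> legal
(3,5): no bracket -> illegal
(4,2): flips 1 -> legal
(5,2): no bracket -> illegal
(5,4): flips 1 -> legal
B mobility = 5
-- W to move --
(0,0): flips 2 -> legal
(0,1): no bracket -> illegal
(0,2): no bracket -> illegal
(1,0): no bracket -> illegal
(1,2): no bracket -> illegal
(1,3): no bracket -> illegal
(2,0): no bracket -> illegal
(2,1): flips 2 -> legal
(3,1): flips 1 -> legal
(3,4): no bracket -> illegal
(3,5): flips 1 -> legal
(4,1): flips 1 -> legal
(4,2): no bracket -> illegal
(5,4): no bracket -> illegal
(5,5): flips 1 -> legal
W mobility = 6

Answer: B=5 W=6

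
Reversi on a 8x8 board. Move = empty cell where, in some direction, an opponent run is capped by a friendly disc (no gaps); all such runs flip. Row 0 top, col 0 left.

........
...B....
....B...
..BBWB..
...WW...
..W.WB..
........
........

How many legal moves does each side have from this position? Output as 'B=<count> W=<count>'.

Answer: B=3 W=9

Derivation:
-- B to move --
(2,3): no bracket -> illegal
(2,5): no bracket -> illegal
(4,1): no bracket -> illegal
(4,2): no bracket -> illegal
(4,5): no bracket -> illegal
(5,1): no bracket -> illegal
(5,3): flips 3 -> legal
(6,1): no bracket -> illegal
(6,2): no bracket -> illegal
(6,3): no bracket -> illegal
(6,4): flips 3 -> legal
(6,5): flips 2 -> legal
B mobility = 3
-- W to move --
(0,2): no bracket -> illegal
(0,3): no bracket -> illegal
(0,4): no bracket -> illegal
(1,2): no bracket -> illegal
(1,4): flips 1 -> legal
(1,5): no bracket -> illegal
(2,1): flips 1 -> legal
(2,2): flips 1 -> legal
(2,3): flips 1 -> legal
(2,5): no bracket -> illegal
(2,6): flips 1 -> legal
(3,1): flips 2 -> legal
(3,6): flips 1 -> legal
(4,1): no bracket -> illegal
(4,2): no bracket -> illegal
(4,5): no bracket -> illegal
(4,6): no bracket -> illegal
(5,6): flips 1 -> legal
(6,4): no bracket -> illegal
(6,5): no bracket -> illegal
(6,6): flips 1 -> legal
W mobility = 9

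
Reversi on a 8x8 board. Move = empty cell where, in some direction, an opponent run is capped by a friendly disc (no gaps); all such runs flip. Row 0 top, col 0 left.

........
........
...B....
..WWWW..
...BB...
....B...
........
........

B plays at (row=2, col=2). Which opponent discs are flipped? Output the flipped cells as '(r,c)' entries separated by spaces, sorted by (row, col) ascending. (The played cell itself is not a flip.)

Dir NW: first cell '.' (not opp) -> no flip
Dir N: first cell '.' (not opp) -> no flip
Dir NE: first cell '.' (not opp) -> no flip
Dir W: first cell '.' (not opp) -> no flip
Dir E: first cell 'B' (not opp) -> no flip
Dir SW: first cell '.' (not opp) -> no flip
Dir S: opp run (3,2), next='.' -> no flip
Dir SE: opp run (3,3) capped by B -> flip

Answer: (3,3)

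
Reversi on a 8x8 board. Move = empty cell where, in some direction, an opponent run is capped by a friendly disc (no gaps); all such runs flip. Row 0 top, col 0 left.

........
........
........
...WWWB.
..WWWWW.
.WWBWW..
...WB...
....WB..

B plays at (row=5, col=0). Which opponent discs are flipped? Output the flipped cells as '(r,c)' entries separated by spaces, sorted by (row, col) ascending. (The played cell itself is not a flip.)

Dir NW: edge -> no flip
Dir N: first cell '.' (not opp) -> no flip
Dir NE: first cell '.' (not opp) -> no flip
Dir W: edge -> no flip
Dir E: opp run (5,1) (5,2) capped by B -> flip
Dir SW: edge -> no flip
Dir S: first cell '.' (not opp) -> no flip
Dir SE: first cell '.' (not opp) -> no flip

Answer: (5,1) (5,2)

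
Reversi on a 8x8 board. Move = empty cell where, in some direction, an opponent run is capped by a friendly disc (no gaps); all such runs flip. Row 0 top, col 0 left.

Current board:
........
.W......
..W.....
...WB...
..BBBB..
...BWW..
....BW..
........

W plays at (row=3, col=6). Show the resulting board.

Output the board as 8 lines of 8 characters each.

Answer: ........
.W......
..W.....
...WB.W.
..BBBW..
...BWW..
....BW..
........

Derivation:
Place W at (3,6); scan 8 dirs for brackets.
Dir NW: first cell '.' (not opp) -> no flip
Dir N: first cell '.' (not opp) -> no flip
Dir NE: first cell '.' (not opp) -> no flip
Dir W: first cell '.' (not opp) -> no flip
Dir E: first cell '.' (not opp) -> no flip
Dir SW: opp run (4,5) capped by W -> flip
Dir S: first cell '.' (not opp) -> no flip
Dir SE: first cell '.' (not opp) -> no flip
All flips: (4,5)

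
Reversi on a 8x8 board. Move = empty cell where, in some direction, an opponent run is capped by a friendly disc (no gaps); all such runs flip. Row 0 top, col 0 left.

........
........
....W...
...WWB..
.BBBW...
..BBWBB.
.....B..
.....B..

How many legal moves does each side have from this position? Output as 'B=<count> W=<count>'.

-- B to move --
(1,3): flips 1 -> legal
(1,4): no bracket -> illegal
(1,5): flips 2 -> legal
(2,2): flips 2 -> legal
(2,3): flips 1 -> legal
(2,5): flips 1 -> legal
(3,2): flips 2 -> legal
(4,5): flips 1 -> legal
(6,3): no bracket -> illegal
(6,4): no bracket -> illegal
B mobility = 7
-- W to move --
(2,5): no bracket -> illegal
(2,6): flips 1 -> legal
(3,0): no bracket -> illegal
(3,1): no bracket -> illegal
(3,2): flips 1 -> legal
(3,6): flips 1 -> legal
(4,0): flips 3 -> legal
(4,5): no bracket -> illegal
(4,6): flips 1 -> legal
(4,7): no bracket -> illegal
(5,0): no bracket -> illegal
(5,1): flips 3 -> legal
(5,7): flips 2 -> legal
(6,1): flips 2 -> legal
(6,2): flips 1 -> legal
(6,3): flips 2 -> legal
(6,4): no bracket -> illegal
(6,6): flips 1 -> legal
(6,7): no bracket -> illegal
(7,4): no bracket -> illegal
(7,6): flips 1 -> legal
W mobility = 12

Answer: B=7 W=12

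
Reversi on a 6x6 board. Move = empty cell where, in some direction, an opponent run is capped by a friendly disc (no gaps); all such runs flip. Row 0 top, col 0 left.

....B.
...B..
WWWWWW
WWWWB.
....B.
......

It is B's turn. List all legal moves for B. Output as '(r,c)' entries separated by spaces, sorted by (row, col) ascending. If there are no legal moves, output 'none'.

Answer: (1,1) (1,2) (1,4) (3,5) (4,0) (4,3)

Derivation:
(1,0): no bracket -> illegal
(1,1): flips 2 -> legal
(1,2): flips 1 -> legal
(1,4): flips 1 -> legal
(1,5): no bracket -> illegal
(3,5): flips 1 -> legal
(4,0): flips 2 -> legal
(4,1): no bracket -> illegal
(4,2): no bracket -> illegal
(4,3): flips 2 -> legal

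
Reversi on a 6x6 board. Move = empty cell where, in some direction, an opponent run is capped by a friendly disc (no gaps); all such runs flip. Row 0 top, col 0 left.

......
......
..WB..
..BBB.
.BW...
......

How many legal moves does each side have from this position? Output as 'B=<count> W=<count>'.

Answer: B=6 W=3

Derivation:
-- B to move --
(1,1): flips 1 -> legal
(1,2): flips 1 -> legal
(1,3): no bracket -> illegal
(2,1): flips 1 -> legal
(3,1): no bracket -> illegal
(4,3): flips 1 -> legal
(5,1): flips 1 -> legal
(5,2): flips 1 -> legal
(5,3): no bracket -> illegal
B mobility = 6
-- W to move --
(1,2): no bracket -> illegal
(1,3): no bracket -> illegal
(1,4): no bracket -> illegal
(2,1): no bracket -> illegal
(2,4): flips 2 -> legal
(2,5): no bracket -> illegal
(3,0): no bracket -> illegal
(3,1): no bracket -> illegal
(3,5): no bracket -> illegal
(4,0): flips 1 -> legal
(4,3): no bracket -> illegal
(4,4): flips 1 -> legal
(4,5): no bracket -> illegal
(5,0): no bracket -> illegal
(5,1): no bracket -> illegal
(5,2): no bracket -> illegal
W mobility = 3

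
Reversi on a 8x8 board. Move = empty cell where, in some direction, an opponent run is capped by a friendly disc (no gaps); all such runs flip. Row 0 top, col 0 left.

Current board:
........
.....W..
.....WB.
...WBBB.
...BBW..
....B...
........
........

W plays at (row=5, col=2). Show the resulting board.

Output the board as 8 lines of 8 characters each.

Place W at (5,2); scan 8 dirs for brackets.
Dir NW: first cell '.' (not opp) -> no flip
Dir N: first cell '.' (not opp) -> no flip
Dir NE: opp run (4,3) (3,4) capped by W -> flip
Dir W: first cell '.' (not opp) -> no flip
Dir E: first cell '.' (not opp) -> no flip
Dir SW: first cell '.' (not opp) -> no flip
Dir S: first cell '.' (not opp) -> no flip
Dir SE: first cell '.' (not opp) -> no flip
All flips: (3,4) (4,3)

Answer: ........
.....W..
.....WB.
...WWBB.
...WBW..
..W.B...
........
........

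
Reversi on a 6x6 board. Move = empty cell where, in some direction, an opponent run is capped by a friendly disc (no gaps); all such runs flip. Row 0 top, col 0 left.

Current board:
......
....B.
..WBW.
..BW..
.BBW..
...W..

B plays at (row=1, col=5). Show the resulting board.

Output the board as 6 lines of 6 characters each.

Answer: ......
....BB
..WBB.
..BB..
.BBW..
...W..

Derivation:
Place B at (1,5); scan 8 dirs for brackets.
Dir NW: first cell '.' (not opp) -> no flip
Dir N: first cell '.' (not opp) -> no flip
Dir NE: edge -> no flip
Dir W: first cell 'B' (not opp) -> no flip
Dir E: edge -> no flip
Dir SW: opp run (2,4) (3,3) capped by B -> flip
Dir S: first cell '.' (not opp) -> no flip
Dir SE: edge -> no flip
All flips: (2,4) (3,3)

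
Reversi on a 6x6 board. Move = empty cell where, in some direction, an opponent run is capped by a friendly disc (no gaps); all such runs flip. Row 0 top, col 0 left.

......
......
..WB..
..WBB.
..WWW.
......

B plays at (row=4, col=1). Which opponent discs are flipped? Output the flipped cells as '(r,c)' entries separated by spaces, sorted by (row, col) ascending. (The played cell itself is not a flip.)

Dir NW: first cell '.' (not opp) -> no flip
Dir N: first cell '.' (not opp) -> no flip
Dir NE: opp run (3,2) capped by B -> flip
Dir W: first cell '.' (not opp) -> no flip
Dir E: opp run (4,2) (4,3) (4,4), next='.' -> no flip
Dir SW: first cell '.' (not opp) -> no flip
Dir S: first cell '.' (not opp) -> no flip
Dir SE: first cell '.' (not opp) -> no flip

Answer: (3,2)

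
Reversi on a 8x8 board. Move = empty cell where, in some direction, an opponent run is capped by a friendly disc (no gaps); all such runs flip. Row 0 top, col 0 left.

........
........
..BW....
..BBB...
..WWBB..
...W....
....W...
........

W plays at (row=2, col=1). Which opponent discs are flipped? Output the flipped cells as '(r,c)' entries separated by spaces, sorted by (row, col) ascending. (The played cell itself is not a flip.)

Dir NW: first cell '.' (not opp) -> no flip
Dir N: first cell '.' (not opp) -> no flip
Dir NE: first cell '.' (not opp) -> no flip
Dir W: first cell '.' (not opp) -> no flip
Dir E: opp run (2,2) capped by W -> flip
Dir SW: first cell '.' (not opp) -> no flip
Dir S: first cell '.' (not opp) -> no flip
Dir SE: opp run (3,2) capped by W -> flip

Answer: (2,2) (3,2)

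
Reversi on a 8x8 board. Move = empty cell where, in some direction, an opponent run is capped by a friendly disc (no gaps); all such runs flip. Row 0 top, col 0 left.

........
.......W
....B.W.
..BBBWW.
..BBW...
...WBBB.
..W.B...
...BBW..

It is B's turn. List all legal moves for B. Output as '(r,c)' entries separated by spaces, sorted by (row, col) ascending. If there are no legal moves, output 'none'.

Answer: (3,7) (4,5) (4,6) (5,1) (5,2) (6,3) (7,6)

Derivation:
(0,6): no bracket -> illegal
(0,7): no bracket -> illegal
(1,5): no bracket -> illegal
(1,6): no bracket -> illegal
(2,5): no bracket -> illegal
(2,7): no bracket -> illegal
(3,7): flips 2 -> legal
(4,5): flips 1 -> legal
(4,6): flips 1 -> legal
(4,7): no bracket -> illegal
(5,1): flips 1 -> legal
(5,2): flips 1 -> legal
(6,1): no bracket -> illegal
(6,3): flips 1 -> legal
(6,5): no bracket -> illegal
(6,6): no bracket -> illegal
(7,1): no bracket -> illegal
(7,2): no bracket -> illegal
(7,6): flips 1 -> legal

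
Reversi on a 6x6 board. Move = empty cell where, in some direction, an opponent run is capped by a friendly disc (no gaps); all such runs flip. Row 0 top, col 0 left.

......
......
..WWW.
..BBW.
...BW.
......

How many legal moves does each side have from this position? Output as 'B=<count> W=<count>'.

-- B to move --
(1,1): flips 1 -> legal
(1,2): flips 1 -> legal
(1,3): flips 1 -> legal
(1,4): flips 1 -> legal
(1,5): flips 1 -> legal
(2,1): no bracket -> illegal
(2,5): flips 1 -> legal
(3,1): no bracket -> illegal
(3,5): flips 1 -> legal
(4,5): flips 1 -> legal
(5,3): no bracket -> illegal
(5,4): no bracket -> illegal
(5,5): flips 1 -> legal
B mobility = 9
-- W to move --
(2,1): no bracket -> illegal
(3,1): flips 2 -> legal
(4,1): flips 1 -> legal
(4,2): flips 3 -> legal
(5,2): flips 1 -> legal
(5,3): flips 2 -> legal
(5,4): no bracket -> illegal
W mobility = 5

Answer: B=9 W=5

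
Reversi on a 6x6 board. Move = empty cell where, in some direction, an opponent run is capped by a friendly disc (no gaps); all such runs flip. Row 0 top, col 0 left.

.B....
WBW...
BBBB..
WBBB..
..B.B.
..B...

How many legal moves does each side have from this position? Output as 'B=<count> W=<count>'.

-- B to move --
(0,0): flips 1 -> legal
(0,2): flips 1 -> legal
(0,3): flips 1 -> legal
(1,3): flips 1 -> legal
(4,0): flips 1 -> legal
(4,1): no bracket -> illegal
B mobility = 5
-- W to move --
(0,0): no bracket -> illegal
(0,2): no bracket -> illegal
(1,3): no bracket -> illegal
(1,4): no bracket -> illegal
(2,4): no bracket -> illegal
(3,4): flips 4 -> legal
(3,5): no bracket -> illegal
(4,0): no bracket -> illegal
(4,1): no bracket -> illegal
(4,3): flips 2 -> legal
(4,5): no bracket -> illegal
(5,1): no bracket -> illegal
(5,3): no bracket -> illegal
(5,4): no bracket -> illegal
(5,5): no bracket -> illegal
W mobility = 2

Answer: B=5 W=2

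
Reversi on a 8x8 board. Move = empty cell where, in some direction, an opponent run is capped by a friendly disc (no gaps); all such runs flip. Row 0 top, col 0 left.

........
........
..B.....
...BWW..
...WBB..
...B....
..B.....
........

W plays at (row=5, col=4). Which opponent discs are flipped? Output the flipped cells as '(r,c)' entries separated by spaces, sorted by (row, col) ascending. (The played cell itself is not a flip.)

Answer: (4,4)

Derivation:
Dir NW: first cell 'W' (not opp) -> no flip
Dir N: opp run (4,4) capped by W -> flip
Dir NE: opp run (4,5), next='.' -> no flip
Dir W: opp run (5,3), next='.' -> no flip
Dir E: first cell '.' (not opp) -> no flip
Dir SW: first cell '.' (not opp) -> no flip
Dir S: first cell '.' (not opp) -> no flip
Dir SE: first cell '.' (not opp) -> no flip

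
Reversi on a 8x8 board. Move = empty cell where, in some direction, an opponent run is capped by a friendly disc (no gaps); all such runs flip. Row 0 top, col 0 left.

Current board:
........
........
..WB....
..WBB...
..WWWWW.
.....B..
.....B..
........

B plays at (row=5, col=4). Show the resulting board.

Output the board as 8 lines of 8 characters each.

Place B at (5,4); scan 8 dirs for brackets.
Dir NW: opp run (4,3) (3,2), next='.' -> no flip
Dir N: opp run (4,4) capped by B -> flip
Dir NE: opp run (4,5), next='.' -> no flip
Dir W: first cell '.' (not opp) -> no flip
Dir E: first cell 'B' (not opp) -> no flip
Dir SW: first cell '.' (not opp) -> no flip
Dir S: first cell '.' (not opp) -> no flip
Dir SE: first cell 'B' (not opp) -> no flip
All flips: (4,4)

Answer: ........
........
..WB....
..WBB...
..WWBWW.
....BB..
.....B..
........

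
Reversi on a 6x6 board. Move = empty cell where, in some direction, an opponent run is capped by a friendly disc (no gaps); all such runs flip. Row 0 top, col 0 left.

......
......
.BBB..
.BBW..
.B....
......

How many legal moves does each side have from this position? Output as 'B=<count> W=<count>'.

Answer: B=3 W=3

Derivation:
-- B to move --
(2,4): no bracket -> illegal
(3,4): flips 1 -> legal
(4,2): no bracket -> illegal
(4,3): flips 1 -> legal
(4,4): flips 1 -> legal
B mobility = 3
-- W to move --
(1,0): no bracket -> illegal
(1,1): flips 1 -> legal
(1,2): no bracket -> illegal
(1,3): flips 1 -> legal
(1,4): no bracket -> illegal
(2,0): no bracket -> illegal
(2,4): no bracket -> illegal
(3,0): flips 2 -> legal
(3,4): no bracket -> illegal
(4,0): no bracket -> illegal
(4,2): no bracket -> illegal
(4,3): no bracket -> illegal
(5,0): no bracket -> illegal
(5,1): no bracket -> illegal
(5,2): no bracket -> illegal
W mobility = 3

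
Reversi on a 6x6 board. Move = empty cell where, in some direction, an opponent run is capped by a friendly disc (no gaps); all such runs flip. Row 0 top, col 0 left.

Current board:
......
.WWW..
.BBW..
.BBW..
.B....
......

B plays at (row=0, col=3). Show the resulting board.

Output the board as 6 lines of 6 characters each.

Answer: ...B..
.WBW..
.BBW..
.BBW..
.B....
......

Derivation:
Place B at (0,3); scan 8 dirs for brackets.
Dir NW: edge -> no flip
Dir N: edge -> no flip
Dir NE: edge -> no flip
Dir W: first cell '.' (not opp) -> no flip
Dir E: first cell '.' (not opp) -> no flip
Dir SW: opp run (1,2) capped by B -> flip
Dir S: opp run (1,3) (2,3) (3,3), next='.' -> no flip
Dir SE: first cell '.' (not opp) -> no flip
All flips: (1,2)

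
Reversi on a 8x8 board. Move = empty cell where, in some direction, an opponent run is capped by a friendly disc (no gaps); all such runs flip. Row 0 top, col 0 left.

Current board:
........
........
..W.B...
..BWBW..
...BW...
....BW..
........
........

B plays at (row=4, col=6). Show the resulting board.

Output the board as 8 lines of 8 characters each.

Place B at (4,6); scan 8 dirs for brackets.
Dir NW: opp run (3,5) capped by B -> flip
Dir N: first cell '.' (not opp) -> no flip
Dir NE: first cell '.' (not opp) -> no flip
Dir W: first cell '.' (not opp) -> no flip
Dir E: first cell '.' (not opp) -> no flip
Dir SW: opp run (5,5), next='.' -> no flip
Dir S: first cell '.' (not opp) -> no flip
Dir SE: first cell '.' (not opp) -> no flip
All flips: (3,5)

Answer: ........
........
..W.B...
..BWBB..
...BW.B.
....BW..
........
........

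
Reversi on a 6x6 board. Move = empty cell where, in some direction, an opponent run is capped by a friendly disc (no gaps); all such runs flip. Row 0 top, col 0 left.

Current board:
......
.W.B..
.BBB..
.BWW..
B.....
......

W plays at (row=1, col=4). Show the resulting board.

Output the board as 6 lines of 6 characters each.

Answer: ......
.W.BW.
.BBW..
.BWW..
B.....
......

Derivation:
Place W at (1,4); scan 8 dirs for brackets.
Dir NW: first cell '.' (not opp) -> no flip
Dir N: first cell '.' (not opp) -> no flip
Dir NE: first cell '.' (not opp) -> no flip
Dir W: opp run (1,3), next='.' -> no flip
Dir E: first cell '.' (not opp) -> no flip
Dir SW: opp run (2,3) capped by W -> flip
Dir S: first cell '.' (not opp) -> no flip
Dir SE: first cell '.' (not opp) -> no flip
All flips: (2,3)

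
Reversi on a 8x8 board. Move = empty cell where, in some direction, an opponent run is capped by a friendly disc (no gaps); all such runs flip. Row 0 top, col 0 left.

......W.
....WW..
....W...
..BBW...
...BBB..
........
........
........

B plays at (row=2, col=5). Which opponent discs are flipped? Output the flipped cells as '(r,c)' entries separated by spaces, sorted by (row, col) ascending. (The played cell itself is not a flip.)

Answer: (3,4)

Derivation:
Dir NW: opp run (1,4), next='.' -> no flip
Dir N: opp run (1,5), next='.' -> no flip
Dir NE: first cell '.' (not opp) -> no flip
Dir W: opp run (2,4), next='.' -> no flip
Dir E: first cell '.' (not opp) -> no flip
Dir SW: opp run (3,4) capped by B -> flip
Dir S: first cell '.' (not opp) -> no flip
Dir SE: first cell '.' (not opp) -> no flip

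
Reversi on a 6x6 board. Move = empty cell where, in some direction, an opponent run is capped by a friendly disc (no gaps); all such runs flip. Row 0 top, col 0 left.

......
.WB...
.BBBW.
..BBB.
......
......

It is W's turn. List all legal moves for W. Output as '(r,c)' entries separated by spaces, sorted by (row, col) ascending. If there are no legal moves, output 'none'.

Answer: (1,3) (2,0) (3,1) (4,2) (4,4)

Derivation:
(0,1): no bracket -> illegal
(0,2): no bracket -> illegal
(0,3): no bracket -> illegal
(1,0): no bracket -> illegal
(1,3): flips 1 -> legal
(1,4): no bracket -> illegal
(2,0): flips 3 -> legal
(2,5): no bracket -> illegal
(3,0): no bracket -> illegal
(3,1): flips 1 -> legal
(3,5): no bracket -> illegal
(4,1): no bracket -> illegal
(4,2): flips 1 -> legal
(4,3): no bracket -> illegal
(4,4): flips 3 -> legal
(4,5): no bracket -> illegal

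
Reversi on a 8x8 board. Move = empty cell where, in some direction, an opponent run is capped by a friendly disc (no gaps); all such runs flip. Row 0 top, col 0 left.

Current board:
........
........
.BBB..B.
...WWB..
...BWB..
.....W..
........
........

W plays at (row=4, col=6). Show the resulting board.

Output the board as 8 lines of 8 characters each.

Answer: ........
........
.BBB..B.
...WWB..
...BWWW.
.....W..
........
........

Derivation:
Place W at (4,6); scan 8 dirs for brackets.
Dir NW: opp run (3,5), next='.' -> no flip
Dir N: first cell '.' (not opp) -> no flip
Dir NE: first cell '.' (not opp) -> no flip
Dir W: opp run (4,5) capped by W -> flip
Dir E: first cell '.' (not opp) -> no flip
Dir SW: first cell 'W' (not opp) -> no flip
Dir S: first cell '.' (not opp) -> no flip
Dir SE: first cell '.' (not opp) -> no flip
All flips: (4,5)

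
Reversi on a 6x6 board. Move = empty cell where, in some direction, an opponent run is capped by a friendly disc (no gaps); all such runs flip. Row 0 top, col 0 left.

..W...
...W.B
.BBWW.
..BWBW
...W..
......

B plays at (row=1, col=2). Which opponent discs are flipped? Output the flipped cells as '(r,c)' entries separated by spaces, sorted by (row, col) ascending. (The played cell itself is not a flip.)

Answer: (2,3)

Derivation:
Dir NW: first cell '.' (not opp) -> no flip
Dir N: opp run (0,2), next=edge -> no flip
Dir NE: first cell '.' (not opp) -> no flip
Dir W: first cell '.' (not opp) -> no flip
Dir E: opp run (1,3), next='.' -> no flip
Dir SW: first cell 'B' (not opp) -> no flip
Dir S: first cell 'B' (not opp) -> no flip
Dir SE: opp run (2,3) capped by B -> flip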